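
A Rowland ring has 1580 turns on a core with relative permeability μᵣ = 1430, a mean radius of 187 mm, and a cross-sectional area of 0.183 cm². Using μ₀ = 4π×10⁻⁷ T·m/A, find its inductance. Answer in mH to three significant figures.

For a thin toroid, L = μ₀μᵣN²A/(2πR).
L = (4π×10⁻⁷)(1430)(1580)²(1.830×10^-5) / (2π×0.187 m) = 6.987×10^-2 H.

L ≈ 69.9 mH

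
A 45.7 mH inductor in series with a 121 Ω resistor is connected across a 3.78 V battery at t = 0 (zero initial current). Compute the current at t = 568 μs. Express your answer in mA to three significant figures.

τ = L/R = 4.570×10^-2/121 = 3.777×10^-4 s; final current I_∞ = ε/R = 3.78/121 = 3.124×10^-2 A.
I(t) = I_∞(1 − e^(−t/τ)) with t/τ = 1.504.
I = (3.124×10^-2)(1 − e^(−1.504)) = 2.430×10^-2 A.

I ≈ 24.3 mA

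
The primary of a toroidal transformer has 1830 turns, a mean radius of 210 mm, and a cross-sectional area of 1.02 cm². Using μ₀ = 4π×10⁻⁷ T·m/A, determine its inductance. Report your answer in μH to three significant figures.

L ≈ 325 μH

For a thin toroid, L = μ₀N²A/(2πR).
L = (4π×10⁻⁷)(1830)²(1.020×10^-4) / (2π×0.21 m) = 3.253×10^-4 H.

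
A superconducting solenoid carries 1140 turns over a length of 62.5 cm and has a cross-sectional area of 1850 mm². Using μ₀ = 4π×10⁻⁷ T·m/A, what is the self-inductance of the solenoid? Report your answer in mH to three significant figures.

A = 1850 mm² = 1.850×10^-3 m².
For a long solenoid, L = μ₀N²A/ℓ.
L = (4π×10⁻⁷)(1140)²(1.850×10^-3)/(0.625 m) = 4.834×10^-3 H.

L ≈ 4.83 mH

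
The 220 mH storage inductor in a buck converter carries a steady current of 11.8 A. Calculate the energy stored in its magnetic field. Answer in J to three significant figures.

Stored magnetic energy: U = ½LI².
U = ½(0.22 H)(11.8 A)² = 15.32 J.

U ≈ 15.3 J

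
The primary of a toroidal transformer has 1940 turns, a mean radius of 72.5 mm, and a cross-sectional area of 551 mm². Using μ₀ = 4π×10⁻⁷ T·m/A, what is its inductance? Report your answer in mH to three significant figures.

For a thin toroid, L = μ₀N²A/(2πR).
L = (4π×10⁻⁷)(1940)²(5.510×10^-4) / (2π×7.250×10^-2 m) = 5.721×10^-3 H.

L ≈ 5.72 mH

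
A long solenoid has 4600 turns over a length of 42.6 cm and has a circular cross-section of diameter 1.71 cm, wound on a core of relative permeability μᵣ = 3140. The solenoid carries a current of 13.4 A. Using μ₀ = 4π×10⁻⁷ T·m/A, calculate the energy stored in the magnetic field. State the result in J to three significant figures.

U ≈ 4040 J

A = π(d/2)² = π(8.550×10^-3 m)² = 2.297×10^-4 m².
L = μ₀μᵣN²A/ℓ = (4π×10⁻⁷)(3140)(4600)²(2.297×10^-4)/(0.426) = 45.01 H.
U = ½LI² = ½(45.01)(13.4)² = 4.041×10^3 J.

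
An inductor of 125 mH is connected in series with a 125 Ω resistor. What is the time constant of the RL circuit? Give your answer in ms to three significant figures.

τ ≈ 1.00 ms

τ = L/R = (0.125 H)/(125 Ω) = 1.000×10^-3 s.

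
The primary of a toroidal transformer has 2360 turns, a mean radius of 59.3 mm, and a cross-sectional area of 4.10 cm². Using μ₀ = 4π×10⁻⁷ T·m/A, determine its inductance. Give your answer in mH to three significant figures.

L ≈ 7.70 mH

For a thin toroid, L = μ₀N²A/(2πR).
L = (4π×10⁻⁷)(2360)²(4.100×10^-4) / (2π×5.930×10^-2 m) = 7.702×10^-3 H.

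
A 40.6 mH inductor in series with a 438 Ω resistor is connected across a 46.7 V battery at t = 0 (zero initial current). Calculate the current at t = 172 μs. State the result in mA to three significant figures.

τ = L/R = 4.060×10^-2/438 = 9.269×10^-5 s; final current I_∞ = ε/R = 46.7/438 = 0.1066 A.
I(t) = I_∞(1 − e^(−t/τ)) with t/τ = 1.856.
I = (0.1066)(1 − e^(−1.856)) = 8.9949×10^-2 A.

I ≈ 89.9 mA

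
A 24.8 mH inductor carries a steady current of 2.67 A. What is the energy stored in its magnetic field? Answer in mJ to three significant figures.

U ≈ 88.4 mJ

Stored magnetic energy: U = ½LI².
U = ½(2.480×10^-2 H)(2.67 A)² = 8.840×10^-2 J.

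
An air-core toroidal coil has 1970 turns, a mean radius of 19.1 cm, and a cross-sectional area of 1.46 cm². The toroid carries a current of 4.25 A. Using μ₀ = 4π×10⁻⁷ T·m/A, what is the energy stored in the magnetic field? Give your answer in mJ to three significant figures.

L = μ₀N²A/(2πR) = (4π×10⁻⁷)(1970)²(1.460×10^-4)/(2π×0.191) = 5.933×10^-4 H.
U = ½LI² = ½(5.933×10^-4)(4.25)² = 5.358×10^-3 J.

U ≈ 5.36 mJ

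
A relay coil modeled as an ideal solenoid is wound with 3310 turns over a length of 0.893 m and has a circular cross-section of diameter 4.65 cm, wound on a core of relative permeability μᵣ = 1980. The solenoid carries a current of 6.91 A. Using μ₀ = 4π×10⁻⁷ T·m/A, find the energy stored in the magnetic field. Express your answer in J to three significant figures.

U ≈ 1240 J

A = π(d/2)² = π(2.325×10^-2 m)² = 1.698×10^-3 m².
L = μ₀μᵣN²A/ℓ = (4π×10⁻⁷)(1980)(3310)²(1.698×10^-3)/(0.893) = 51.84 H.
U = ½LI² = ½(51.84)(6.91)² = 1.238×10^3 J.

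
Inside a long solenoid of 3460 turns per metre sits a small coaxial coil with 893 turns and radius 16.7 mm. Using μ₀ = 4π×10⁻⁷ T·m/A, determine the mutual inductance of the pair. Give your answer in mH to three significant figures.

The outer solenoid produces a uniform field B₁ = μ₀n₁I₁ across the inner coil,
so the flux linkage is N₂Φ = N₂B₁A₂ = μ₀n₁N₂A₂·I₁, giving M = μ₀n₁N₂A₂.
A₂ = πr² = π(1.670×10^-2 m)² = 8.762×10^-4 m².
M = (4π×10⁻⁷)(3460)(893)(8.762×10^-4) = 3.402×10^-3 H.

M ≈ 3.40 mH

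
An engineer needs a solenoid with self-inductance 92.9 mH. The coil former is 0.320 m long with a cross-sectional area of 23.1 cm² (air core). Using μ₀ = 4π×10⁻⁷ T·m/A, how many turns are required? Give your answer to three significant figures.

A = 23.1 cm² = 2.310×10^-3 m².
From L = μ₀N²A/ℓ, N = √(Lℓ / (μ₀A)).
N = √[(9.290×10^-2)(0.32) / ((4π×10⁻⁷)×2.310×10^-3)] = √(1.024×10^7) ≈ 3200.2.

N ≈ 3200 turns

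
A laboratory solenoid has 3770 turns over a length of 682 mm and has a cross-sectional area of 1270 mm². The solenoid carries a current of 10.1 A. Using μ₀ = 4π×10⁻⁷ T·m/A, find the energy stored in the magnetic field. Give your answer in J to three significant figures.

A = 1270 mm² = 1.270×10^-3 m².
L = μ₀N²A/ℓ = (4π×10⁻⁷)(3770)²(1.270×10^-3)/(0.682) = 3.326×10^-2 H.
U = ½LI² = ½(3.326×10^-2)(10.1)² = 1.696 J.

U ≈ 1.70 J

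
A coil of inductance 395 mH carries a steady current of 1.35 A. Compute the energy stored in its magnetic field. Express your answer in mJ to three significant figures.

Stored magnetic energy: U = ½LI².
U = ½(0.395 H)(1.35 A)² = 0.3599 J.

U ≈ 360 mJ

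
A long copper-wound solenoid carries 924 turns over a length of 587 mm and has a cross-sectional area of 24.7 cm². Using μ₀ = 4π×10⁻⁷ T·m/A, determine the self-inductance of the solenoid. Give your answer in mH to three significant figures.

L ≈ 4.51 mH

A = 24.7 cm² = 2.470×10^-3 m².
For a long solenoid, L = μ₀N²A/ℓ.
L = (4π×10⁻⁷)(924)²(2.470×10^-3)/(0.587 m) = 4.5145×10^-3 H.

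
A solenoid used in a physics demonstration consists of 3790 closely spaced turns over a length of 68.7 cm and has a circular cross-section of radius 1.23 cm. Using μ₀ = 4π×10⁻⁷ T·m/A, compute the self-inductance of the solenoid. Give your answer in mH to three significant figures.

A = πr² = π(1.230×10^-2 m)² = 4.753×10^-4 m².
For a long solenoid, L = μ₀N²A/ℓ.
L = (4π×10⁻⁷)(3790)²(4.753×10^-4)/(0.687 m) = 1.249×10^-2 H.

L ≈ 12.5 mH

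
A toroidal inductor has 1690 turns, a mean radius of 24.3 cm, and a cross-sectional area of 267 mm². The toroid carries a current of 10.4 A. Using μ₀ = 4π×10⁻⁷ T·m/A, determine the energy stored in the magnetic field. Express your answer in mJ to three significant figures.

U ≈ 33.9 mJ

L = μ₀N²A/(2πR) = (4π×10⁻⁷)(1690)²(2.670×10^-4)/(2π×0.243) = 6.276×10^-4 H.
U = ½LI² = ½(6.276×10^-4)(10.4)² = 3.394×10^-2 J.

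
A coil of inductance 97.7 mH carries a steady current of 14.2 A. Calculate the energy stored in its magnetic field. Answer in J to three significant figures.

Stored magnetic energy: U = ½LI².
U = ½(9.770×10^-2 H)(14.2 A)² = 9.85 J.

U ≈ 9.85 J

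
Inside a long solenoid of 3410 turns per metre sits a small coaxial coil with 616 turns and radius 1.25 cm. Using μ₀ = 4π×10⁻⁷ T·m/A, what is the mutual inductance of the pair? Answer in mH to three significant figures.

M ≈ 1.30 mH

The outer solenoid produces a uniform field B₁ = μ₀n₁I₁ across the inner coil,
so the flux linkage is N₂Φ = N₂B₁A₂ = μ₀n₁N₂A₂·I₁, giving M = μ₀n₁N₂A₂.
A₂ = πr² = π(1.250×10^-2 m)² = 4.909×10^-4 m².
M = (4π×10⁻⁷)(3410)(616)(4.909×10^-4) = 1.296×10^-3 H.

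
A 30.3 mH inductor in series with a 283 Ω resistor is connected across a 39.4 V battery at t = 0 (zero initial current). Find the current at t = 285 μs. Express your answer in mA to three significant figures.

I ≈ 130 mA

τ = L/R = 3.030×10^-2/283 = 1.071×10^-4 s; final current I_∞ = ε/R = 39.4/283 = 0.1392 A.
I(t) = I_∞(1 − e^(−t/τ)) with t/τ = 2.662.
I = (0.1392)(1 − e^(−2.662)) = 0.1295 A.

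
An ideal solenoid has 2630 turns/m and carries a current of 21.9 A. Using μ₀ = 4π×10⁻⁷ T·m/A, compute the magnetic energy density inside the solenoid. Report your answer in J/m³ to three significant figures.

B = μ₀nI = (4π×10⁻⁷)(2.630×10^3)(21.9) = 7.238×10^-2 T.
u = B²/(2μ₀) = (7.238×10^-2)²/(2×4π×10⁻⁷) = 2.084×10^3 J/m³.

u ≈ 2080 J/m³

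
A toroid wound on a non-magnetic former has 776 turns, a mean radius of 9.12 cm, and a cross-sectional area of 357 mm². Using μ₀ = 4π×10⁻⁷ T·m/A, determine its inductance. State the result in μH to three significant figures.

L ≈ 471 μH

For a thin toroid, L = μ₀N²A/(2πR).
L = (4π×10⁻⁷)(776)²(3.570×10^-4) / (2π×9.120×10^-2 m) = 4.714×10^-4 H.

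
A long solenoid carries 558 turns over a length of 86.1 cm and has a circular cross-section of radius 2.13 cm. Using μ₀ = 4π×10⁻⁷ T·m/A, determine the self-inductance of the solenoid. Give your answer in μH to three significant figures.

L ≈ 648 μH

A = πr² = π(2.130×10^-2 m)² = 1.425×10^-3 m².
For a long solenoid, L = μ₀N²A/ℓ.
L = (4π×10⁻⁷)(558)²(1.425×10^-3)/(0.861 m) = 6.477×10^-4 H.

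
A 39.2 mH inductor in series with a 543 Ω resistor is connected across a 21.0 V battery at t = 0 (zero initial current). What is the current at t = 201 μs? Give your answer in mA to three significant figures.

τ = L/R = 3.920×10^-2/543 = 7.219×10^-5 s; final current I_∞ = ε/R = 21.0/543 = 3.867×10^-2 A.
I(t) = I_∞(1 − e^(−t/τ)) with t/τ = 2.784.
I = (3.867×10^-2)(1 − e^(−2.784)) = 3.628×10^-2 A.

I ≈ 36.3 mA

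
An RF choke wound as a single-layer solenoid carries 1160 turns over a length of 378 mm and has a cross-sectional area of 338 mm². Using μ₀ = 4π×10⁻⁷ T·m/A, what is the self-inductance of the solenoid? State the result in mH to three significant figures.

L ≈ 1.51 mH

A = 338 mm² = 3.380×10^-4 m².
For a long solenoid, L = μ₀N²A/ℓ.
L = (4π×10⁻⁷)(1160)²(3.380×10^-4)/(0.378 m) = 1.512×10^-3 H.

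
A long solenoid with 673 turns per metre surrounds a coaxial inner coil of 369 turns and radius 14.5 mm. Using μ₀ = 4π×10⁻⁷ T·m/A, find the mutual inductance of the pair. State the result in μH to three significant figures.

M ≈ 206 μH

The outer solenoid produces a uniform field B₁ = μ₀n₁I₁ across the inner coil,
so the flux linkage is N₂Φ = N₂B₁A₂ = μ₀n₁N₂A₂·I₁, giving M = μ₀n₁N₂A₂.
A₂ = πr² = π(1.450×10^-2 m)² = 6.605×10^-4 m².
M = (4π×10⁻⁷)(673)(369)(6.605×10^-4) = 2.061×10^-4 H.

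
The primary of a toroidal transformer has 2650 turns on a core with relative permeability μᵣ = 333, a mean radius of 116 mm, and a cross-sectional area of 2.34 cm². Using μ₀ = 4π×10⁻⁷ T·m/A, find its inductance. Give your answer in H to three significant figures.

For a thin toroid, L = μ₀μᵣN²A/(2πR).
L = (4π×10⁻⁷)(333)(2650)²(2.340×10^-4) / (2π×0.116 m) = 0.94346 H.

L ≈ 0.943 H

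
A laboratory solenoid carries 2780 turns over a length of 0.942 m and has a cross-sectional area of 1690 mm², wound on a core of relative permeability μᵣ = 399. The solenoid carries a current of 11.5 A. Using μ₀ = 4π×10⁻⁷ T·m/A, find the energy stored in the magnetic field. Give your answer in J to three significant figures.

U ≈ 460 J

A = 1690 mm² = 1.690×10^-3 m².
L = μ₀μᵣN²A/ℓ = (4π×10⁻⁷)(399)(2780)²(1.690×10^-3)/(0.942) = 6.952 H.
U = ½LI² = ½(6.952)(11.5)² = 459.7 J.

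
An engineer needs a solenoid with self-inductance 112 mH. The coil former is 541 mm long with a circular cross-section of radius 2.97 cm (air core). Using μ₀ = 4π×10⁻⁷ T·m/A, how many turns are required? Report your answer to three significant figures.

A = πr² = π(2.970×10^-2 m)² = 2.771×10^-3 m².
From L = μ₀N²A/ℓ, N = √(Lℓ / (μ₀A)).
N = √[(0.112)(0.541) / ((4π×10⁻⁷)×2.771×10^-3)] = √(1.740×10^7) ≈ 4171.3.

N ≈ 4170 turns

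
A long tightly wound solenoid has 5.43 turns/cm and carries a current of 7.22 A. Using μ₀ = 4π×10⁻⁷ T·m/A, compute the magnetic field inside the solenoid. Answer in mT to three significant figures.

B ≈ 4.93 mT

Inside a long solenoid, B = μ₀nI.
B = (4π×10⁻⁷)(543 m⁻¹)(7.22 A) = 4.927×10^-3 T.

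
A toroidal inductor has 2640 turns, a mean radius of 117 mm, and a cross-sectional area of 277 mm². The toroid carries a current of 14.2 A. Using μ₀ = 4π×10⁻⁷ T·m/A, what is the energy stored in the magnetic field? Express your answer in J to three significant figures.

L = μ₀N²A/(2πR) = (4π×10⁻⁷)(2640)²(2.770×10^-4)/(2π×0.117) = 3.300×10^-3 H.
U = ½LI² = ½(3.300×10^-3)(14.2)² = 0.3327 J.

U ≈ 0.333 J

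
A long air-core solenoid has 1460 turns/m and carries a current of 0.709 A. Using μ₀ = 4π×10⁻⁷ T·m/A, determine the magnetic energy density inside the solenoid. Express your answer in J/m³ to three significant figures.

B = μ₀nI = (4π×10⁻⁷)(1.460×10^3)(0.709) = 1.301×10^-3 T.
u = B²/(2μ₀) = (1.301×10^-3)²/(2×4π×10⁻⁷) = 0.6733 J/m³.

u ≈ 0.673 J/m³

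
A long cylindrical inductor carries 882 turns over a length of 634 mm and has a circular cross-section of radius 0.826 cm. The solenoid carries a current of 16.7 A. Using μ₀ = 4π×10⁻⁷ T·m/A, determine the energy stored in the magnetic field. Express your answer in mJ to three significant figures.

U ≈ 46.1 mJ

A = πr² = π(8.260×10^-3 m)² = 2.143×10^-4 m².
L = μ₀N²A/ℓ = (4π×10⁻⁷)(882)²(2.143×10^-4)/(0.634) = 3.30497×10^-4 H.
U = ½LI² = ½(3.30497×10^-4)(16.7)² = 4.609×10^-2 J.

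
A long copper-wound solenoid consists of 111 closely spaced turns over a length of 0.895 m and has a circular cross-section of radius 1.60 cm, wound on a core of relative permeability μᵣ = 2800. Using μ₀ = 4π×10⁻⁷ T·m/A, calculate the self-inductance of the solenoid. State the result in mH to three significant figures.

A = πr² = π(1.600×10^-2 m)² = 8.042×10^-4 m².
For a long solenoid, L = μ₀μᵣN²A/ℓ.
L = (4π×10⁻⁷)(2800)(111)²(8.042×10^-4)/(0.895 m) = 3.896×10^-2 H.

L ≈ 39.0 mH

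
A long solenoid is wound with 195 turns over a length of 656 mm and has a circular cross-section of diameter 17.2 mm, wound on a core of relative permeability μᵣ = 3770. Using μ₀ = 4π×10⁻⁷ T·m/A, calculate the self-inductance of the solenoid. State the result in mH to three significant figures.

A = π(d/2)² = π(8.600×10^-3 m)² = 2.324×10^-4 m².
For a long solenoid, L = μ₀μᵣN²A/ℓ.
L = (4π×10⁻⁷)(3770)(195)²(2.324×10^-4)/(0.656 m) = 6.381×10^-2 H.

L ≈ 63.8 mH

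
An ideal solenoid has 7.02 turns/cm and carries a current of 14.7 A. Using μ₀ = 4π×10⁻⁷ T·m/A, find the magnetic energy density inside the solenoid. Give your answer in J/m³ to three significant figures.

B = μ₀nI = (4π×10⁻⁷)(702)(14.7) = 1.297×10^-2 T.
u = B²/(2μ₀) = (1.297×10^-2)²/(2×4π×10⁻⁷) = 66.91 J/m³.

u ≈ 66.9 J/m³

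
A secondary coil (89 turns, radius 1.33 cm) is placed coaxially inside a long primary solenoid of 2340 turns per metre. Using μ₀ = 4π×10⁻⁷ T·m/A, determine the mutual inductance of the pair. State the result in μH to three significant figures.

M ≈ 145 μH

The outer solenoid produces a uniform field B₁ = μ₀n₁I₁ across the inner coil,
so the flux linkage is N₂Φ = N₂B₁A₂ = μ₀n₁N₂A₂·I₁, giving M = μ₀n₁N₂A₂.
A₂ = πr² = π(1.330×10^-2 m)² = 5.557×10^-4 m².
M = (4π×10⁻⁷)(2340)(89)(5.557×10^-4) = 1.454×10^-4 H.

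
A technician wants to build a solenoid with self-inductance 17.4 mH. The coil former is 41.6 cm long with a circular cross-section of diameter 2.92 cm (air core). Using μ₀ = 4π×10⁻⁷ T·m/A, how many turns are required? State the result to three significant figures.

A = π(d/2)² = π(1.460×10^-2 m)² = 6.697×10^-4 m².
From L = μ₀N²A/ℓ, N = √(Lℓ / (μ₀A)).
N = √[(1.740×10^-2)(0.416) / ((4π×10⁻⁷)×6.697×10^-4)] = √(8.602×10^6) ≈ 2932.8.

N ≈ 2930 turns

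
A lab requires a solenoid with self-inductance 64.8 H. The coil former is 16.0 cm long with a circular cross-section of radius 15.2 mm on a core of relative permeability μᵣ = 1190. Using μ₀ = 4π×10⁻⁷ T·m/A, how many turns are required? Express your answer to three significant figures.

A = πr² = π(1.520×10^-2 m)² = 7.258×10^-4 m².
From L = μ₀μᵣN²A/ℓ, N = √(Lℓ / (μ₀μᵣA)).
N = √[(64.8)(0.16) / ((4π×10⁻⁷)(1190)×7.258×10^-4)] = √(9.552×10^6) ≈ 3090.7.

N ≈ 3090 turns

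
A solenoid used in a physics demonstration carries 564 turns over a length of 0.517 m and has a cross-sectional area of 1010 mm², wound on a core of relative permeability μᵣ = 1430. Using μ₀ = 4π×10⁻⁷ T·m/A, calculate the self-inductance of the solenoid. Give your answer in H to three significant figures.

A = 1010 mm² = 1.010×10^-3 m².
For a long solenoid, L = μ₀μᵣN²A/ℓ.
L = (4π×10⁻⁷)(1430)(564)²(1.010×10^-3)/(0.517 m) = 1.117 H.

L ≈ 1.12 H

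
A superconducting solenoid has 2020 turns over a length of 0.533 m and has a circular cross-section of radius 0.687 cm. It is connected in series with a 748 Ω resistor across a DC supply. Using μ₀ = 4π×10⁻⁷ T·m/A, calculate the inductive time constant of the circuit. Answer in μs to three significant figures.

A = πr² = π(6.870×10^-3 m)² = 1.483×10^-4 m².
L = μ₀N²A/ℓ = (4π×10⁻⁷)(2020)²(1.483×10^-4)/(0.533) = 1.426×10^-3 H.
τ = L/R = (1.426×10^-3)/(748) = 1.907×10^-6 s.

τ ≈ 1.91 μs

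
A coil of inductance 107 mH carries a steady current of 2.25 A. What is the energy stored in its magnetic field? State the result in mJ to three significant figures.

U ≈ 271 mJ

Stored magnetic energy: U = ½LI².
U = ½(0.107 H)(2.25 A)² = 0.2708 J.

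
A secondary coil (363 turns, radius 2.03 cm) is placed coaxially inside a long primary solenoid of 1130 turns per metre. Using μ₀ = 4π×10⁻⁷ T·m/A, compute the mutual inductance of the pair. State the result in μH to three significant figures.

The outer solenoid produces a uniform field B₁ = μ₀n₁I₁ across the inner coil,
so the flux linkage is N₂Φ = N₂B₁A₂ = μ₀n₁N₂A₂·I₁, giving M = μ₀n₁N₂A₂.
A₂ = πr² = π(2.030×10^-2 m)² = 1.2946×10^-3 m².
M = (4π×10⁻⁷)(1130)(363)(1.2946×10^-3) = 6.673×10^-4 H.

M ≈ 667 μH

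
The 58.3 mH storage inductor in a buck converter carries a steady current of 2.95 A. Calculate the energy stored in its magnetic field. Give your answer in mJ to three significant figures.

Stored magnetic energy: U = ½LI².
U = ½(5.830×10^-2 H)(2.95 A)² = 0.2537 J.

U ≈ 254 mJ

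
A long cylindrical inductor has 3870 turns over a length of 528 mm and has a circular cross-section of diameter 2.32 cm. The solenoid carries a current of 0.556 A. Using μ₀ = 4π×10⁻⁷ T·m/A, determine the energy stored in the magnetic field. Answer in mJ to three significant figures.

A = π(d/2)² = π(1.160×10^-2 m)² = 4.227×10^-4 m².
L = μ₀N²A/ℓ = (4π×10⁻⁷)(3870)²(4.227×10^-4)/(0.528) = 1.507×10^-2 H.
U = ½LI² = ½(1.507×10^-2)(0.556)² = 2.329×10^-3 J.

U ≈ 2.33 mJ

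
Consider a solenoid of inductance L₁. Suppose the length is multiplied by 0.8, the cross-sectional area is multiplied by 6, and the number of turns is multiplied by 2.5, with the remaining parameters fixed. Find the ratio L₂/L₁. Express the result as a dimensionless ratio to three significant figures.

L₂/L₁ = 46.9

For a solenoid, L ∝ μᵣN²A/ℓ.
L₂/L₁ = (0.8)^-1 × (6) × (2.5)^2 = 46.9.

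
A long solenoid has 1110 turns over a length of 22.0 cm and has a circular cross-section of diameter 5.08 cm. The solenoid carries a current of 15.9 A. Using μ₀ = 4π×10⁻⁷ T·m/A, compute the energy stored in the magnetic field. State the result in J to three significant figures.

A = π(d/2)² = π(2.540×10^-2 m)² = 2.027×10^-3 m².
L = μ₀N²A/ℓ = (4π×10⁻⁷)(1110)²(2.027×10^-3)/(0.22) = 1.426×10^-2 H.
U = ½LI² = ½(1.426×10^-2)(15.9)² = 1.803 J.

U ≈ 1.80 J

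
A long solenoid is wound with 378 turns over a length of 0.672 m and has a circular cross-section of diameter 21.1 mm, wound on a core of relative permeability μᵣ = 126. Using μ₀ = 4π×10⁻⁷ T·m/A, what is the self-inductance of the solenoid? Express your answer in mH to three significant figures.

A = π(d/2)² = π(1.055×10^-2 m)² = 3.497×10^-4 m².
For a long solenoid, L = μ₀μᵣN²A/ℓ.
L = (4π×10⁻⁷)(126)(378)²(3.497×10^-4)/(0.672 m) = 1.177×10^-2 H.

L ≈ 11.8 mH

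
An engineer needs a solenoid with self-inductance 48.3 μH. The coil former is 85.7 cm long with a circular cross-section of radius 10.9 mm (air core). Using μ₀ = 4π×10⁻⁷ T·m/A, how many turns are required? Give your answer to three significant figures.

N ≈ 297 turns

A = πr² = π(1.090×10^-2 m)² = 3.733×10^-4 m².
From L = μ₀N²A/ℓ, N = √(Lℓ / (μ₀A)).
N = √[(4.830×10^-5)(0.857) / ((4π×10⁻⁷)×3.733×10^-4)] = √(8.825×10^4) ≈ 297.1.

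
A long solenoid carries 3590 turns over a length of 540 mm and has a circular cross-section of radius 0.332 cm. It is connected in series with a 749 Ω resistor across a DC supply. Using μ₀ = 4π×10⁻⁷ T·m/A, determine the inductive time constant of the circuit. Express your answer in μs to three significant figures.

τ ≈ 1.39 μs

A = πr² = π(3.320×10^-3 m)² = 3.463×10^-5 m².
L = μ₀N²A/ℓ = (4π×10⁻⁷)(3590)²(3.463×10^-5)/(0.54) = 1.039×10^-3 H.
τ = L/R = (1.039×10^-3)/(749) = 1.387×10^-6 s.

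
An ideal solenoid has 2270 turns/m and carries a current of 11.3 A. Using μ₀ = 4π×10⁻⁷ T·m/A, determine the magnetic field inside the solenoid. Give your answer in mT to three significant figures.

B ≈ 32.2 mT

Inside a long solenoid, B = μ₀nI.
B = (4π×10⁻⁷)(2.270×10^3 m⁻¹)(11.3 A) = 3.223×10^-2 T.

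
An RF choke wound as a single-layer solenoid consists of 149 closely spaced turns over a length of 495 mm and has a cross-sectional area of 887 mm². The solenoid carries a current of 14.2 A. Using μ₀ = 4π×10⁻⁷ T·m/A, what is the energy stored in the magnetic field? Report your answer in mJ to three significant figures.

A = 887 mm² = 8.870×10^-4 m².
L = μ₀N²A/ℓ = (4π×10⁻⁷)(149)²(8.870×10^-4)/(0.495) = 4.999×10^-5 H.
U = ½LI² = ½(4.999×10^-5)(14.2)² = 5.040×10^-3 J.

U ≈ 5.04 mJ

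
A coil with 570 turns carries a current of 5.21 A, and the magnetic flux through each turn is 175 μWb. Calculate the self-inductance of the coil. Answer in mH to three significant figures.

Self-inductance is defined by L = NΦ_B/I (flux linkage over current).
L = (570)(1.750×10^-4 Wb)/(5.21 A) = 1.9146×10^-2 H.

L ≈ 19.1 mH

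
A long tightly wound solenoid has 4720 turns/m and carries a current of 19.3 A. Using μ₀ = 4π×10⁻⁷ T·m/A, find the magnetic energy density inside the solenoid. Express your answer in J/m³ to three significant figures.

u ≈ 5210 J/m³

B = μ₀nI = (4π×10⁻⁷)(4.720×10^3)(19.3) = 0.11447 T.
u = B²/(2μ₀) = (0.11447)²/(2×4π×10⁻⁷) = 5.214×10^3 J/m³.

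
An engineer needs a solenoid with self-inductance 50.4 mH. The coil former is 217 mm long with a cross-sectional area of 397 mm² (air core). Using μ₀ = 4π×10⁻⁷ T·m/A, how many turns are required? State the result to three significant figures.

A = 397 mm² = 3.970×10^-4 m².
From L = μ₀N²A/ℓ, N = √(Lℓ / (μ₀A)).
N = √[(5.040×10^-2)(0.217) / ((4π×10⁻⁷)×3.970×10^-4)] = √(2.192×10^7) ≈ 4682.1.

N ≈ 4680 turns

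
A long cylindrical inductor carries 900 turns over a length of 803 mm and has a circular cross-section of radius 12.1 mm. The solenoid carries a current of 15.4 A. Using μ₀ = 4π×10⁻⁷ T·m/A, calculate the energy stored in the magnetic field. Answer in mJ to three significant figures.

A = πr² = π(1.210×10^-2 m)² = 4.600×10^-4 m².
L = μ₀N²A/ℓ = (4π×10⁻⁷)(900)²(4.600×10^-4)/(0.803) = 5.830×10^-4 H.
U = ½LI² = ½(5.830×10^-4)(15.4)² = 6.914×10^-2 J.

U ≈ 69.1 mJ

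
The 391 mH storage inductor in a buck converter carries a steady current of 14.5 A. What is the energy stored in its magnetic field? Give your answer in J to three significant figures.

U ≈ 41.1 J

Stored magnetic energy: U = ½LI².
U = ½(0.391 H)(14.5 A)² = 41.1 J.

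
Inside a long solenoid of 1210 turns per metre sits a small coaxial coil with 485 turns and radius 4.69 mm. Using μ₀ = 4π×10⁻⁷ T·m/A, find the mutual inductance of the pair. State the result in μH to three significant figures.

M ≈ 51.0 μH

The outer solenoid produces a uniform field B₁ = μ₀n₁I₁ across the inner coil,
so the flux linkage is N₂Φ = N₂B₁A₂ = μ₀n₁N₂A₂·I₁, giving M = μ₀n₁N₂A₂.
A₂ = πr² = π(4.690×10^-3 m)² = 6.910×10^-5 m².
M = (4π×10⁻⁷)(1210)(485)(6.910×10^-5) = 5.096×10^-5 H.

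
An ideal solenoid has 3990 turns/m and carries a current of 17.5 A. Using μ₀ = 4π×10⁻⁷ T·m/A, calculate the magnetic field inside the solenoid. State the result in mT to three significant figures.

B ≈ 87.7 mT

Inside a long solenoid, B = μ₀nI.
B = (4π×10⁻⁷)(3.990×10^3 m⁻¹)(17.5 A) = 8.774×10^-2 T.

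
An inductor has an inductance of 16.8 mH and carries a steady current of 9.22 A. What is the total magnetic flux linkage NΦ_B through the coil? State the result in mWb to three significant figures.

NΦ_B ≈ 155 mWb

From L = NΦ_B/I, the flux linkage is NΦ_B = LI.
NΦ_B = (1.680×10^-2 H)(9.22 A) = 0.1549 Wb.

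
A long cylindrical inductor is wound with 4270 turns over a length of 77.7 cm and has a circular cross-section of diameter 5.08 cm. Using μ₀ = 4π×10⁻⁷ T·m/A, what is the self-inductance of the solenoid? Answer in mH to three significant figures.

A = π(d/2)² = π(2.540×10^-2 m)² = 2.027×10^-3 m².
For a long solenoid, L = μ₀N²A/ℓ.
L = (4π×10⁻⁷)(4270)²(2.027×10^-3)/(0.777 m) = 5.977×10^-2 H.

L ≈ 59.8 mH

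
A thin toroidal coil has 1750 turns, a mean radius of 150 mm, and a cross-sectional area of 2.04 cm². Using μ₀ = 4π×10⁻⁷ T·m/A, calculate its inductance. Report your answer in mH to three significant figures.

L ≈ 0.833 mH

For a thin toroid, L = μ₀N²A/(2πR).
L = (4π×10⁻⁷)(1750)²(2.040×10^-4) / (2π×0.15 m) = 8.330×10^-4 H.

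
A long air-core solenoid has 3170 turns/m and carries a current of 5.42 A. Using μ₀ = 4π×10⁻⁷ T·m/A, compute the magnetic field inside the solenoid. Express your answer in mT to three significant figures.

Inside a long solenoid, B = μ₀nI.
B = (4π×10⁻⁷)(3.170×10^3 m⁻¹)(5.42 A) = 2.159×10^-2 T.

B ≈ 21.6 mT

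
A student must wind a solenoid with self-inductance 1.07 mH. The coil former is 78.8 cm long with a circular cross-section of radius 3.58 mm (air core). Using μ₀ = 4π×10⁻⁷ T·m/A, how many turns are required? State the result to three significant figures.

N ≈ 4080 turns

A = πr² = π(3.580×10^-3 m)² = 4.026×10^-5 m².
From L = μ₀N²A/ℓ, N = √(Lℓ / (μ₀A)).
N = √[(1.070×10^-3)(0.788) / ((4π×10⁻⁷)×4.026×10^-5)] = √(1.666×10^7) ≈ 4082.2.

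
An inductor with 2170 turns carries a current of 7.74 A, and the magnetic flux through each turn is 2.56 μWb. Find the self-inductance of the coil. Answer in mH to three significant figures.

Self-inductance is defined by L = NΦ_B/I (flux linkage over current).
L = (2170)(2.560×10^-6 Wb)/(7.74 A) = 7.177×10^-4 H.

L ≈ 0.718 mH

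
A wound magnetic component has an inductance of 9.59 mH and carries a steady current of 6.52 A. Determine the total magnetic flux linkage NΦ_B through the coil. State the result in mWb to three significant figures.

NΦ_B ≈ 62.5 mWb

From L = NΦ_B/I, the flux linkage is NΦ_B = LI.
NΦ_B = (9.590×10^-3 H)(6.52 A) = 6.253×10^-2 Wb.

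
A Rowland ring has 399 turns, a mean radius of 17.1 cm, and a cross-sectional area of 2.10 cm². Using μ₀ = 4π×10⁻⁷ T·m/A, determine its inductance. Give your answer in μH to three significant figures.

L ≈ 39.1 μH

For a thin toroid, L = μ₀N²A/(2πR).
L = (4π×10⁻⁷)(399)²(2.100×10^-4) / (2π×0.171 m) = 3.910×10^-5 H.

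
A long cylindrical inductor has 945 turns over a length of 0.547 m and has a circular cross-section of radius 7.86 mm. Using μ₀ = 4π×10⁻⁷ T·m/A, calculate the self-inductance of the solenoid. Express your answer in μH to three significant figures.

L ≈ 398 μH

A = πr² = π(7.860×10^-3 m)² = 1.941×10^-4 m².
For a long solenoid, L = μ₀N²A/ℓ.
L = (4π×10⁻⁷)(945)²(1.941×10^-4)/(0.547 m) = 3.982×10^-4 H.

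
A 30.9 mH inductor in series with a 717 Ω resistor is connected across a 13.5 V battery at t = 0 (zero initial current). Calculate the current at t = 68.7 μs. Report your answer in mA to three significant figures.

I ≈ 15.0 mA

τ = L/R = 3.090×10^-2/717 = 4.310×10^-5 s; final current I_∞ = ε/R = 13.5/717 = 1.883×10^-2 A.
I(t) = I_∞(1 − e^(−t/τ)) with t/τ = 1.594.
I = (1.883×10^-2)(1 − e^(−1.594)) = 1.500×10^-2 A.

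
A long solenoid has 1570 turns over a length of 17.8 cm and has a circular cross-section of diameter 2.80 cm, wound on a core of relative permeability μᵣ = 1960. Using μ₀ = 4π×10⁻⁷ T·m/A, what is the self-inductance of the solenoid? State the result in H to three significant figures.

L ≈ 21.0 H

A = π(d/2)² = π(1.400×10^-2 m)² = 6.158×10^-4 m².
For a long solenoid, L = μ₀μᵣN²A/ℓ.
L = (4π×10⁻⁷)(1960)(1570)²(6.158×10^-4)/(0.178 m) = 21 H.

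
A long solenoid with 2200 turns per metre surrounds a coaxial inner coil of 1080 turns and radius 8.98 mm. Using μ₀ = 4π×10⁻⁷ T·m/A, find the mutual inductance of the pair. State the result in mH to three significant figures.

M ≈ 0.756 mH

The outer solenoid produces a uniform field B₁ = μ₀n₁I₁ across the inner coil,
so the flux linkage is N₂Φ = N₂B₁A₂ = μ₀n₁N₂A₂·I₁, giving M = μ₀n₁N₂A₂.
A₂ = πr² = π(8.980×10^-3 m)² = 2.533×10^-4 m².
M = (4π×10⁻⁷)(2200)(1080)(2.533×10^-4) = 7.564×10^-4 H.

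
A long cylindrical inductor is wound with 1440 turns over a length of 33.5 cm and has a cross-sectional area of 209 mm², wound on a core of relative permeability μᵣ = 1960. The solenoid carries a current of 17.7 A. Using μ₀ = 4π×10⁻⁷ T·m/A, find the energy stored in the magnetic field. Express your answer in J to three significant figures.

U ≈ 499 J

A = 209 mm² = 2.090×10^-4 m².
L = μ₀μᵣN²A/ℓ = (4π×10⁻⁷)(1960)(1440)²(2.090×10^-4)/(0.335) = 3.186 H.
U = ½LI² = ½(3.186)(17.7)² = 499.1 J.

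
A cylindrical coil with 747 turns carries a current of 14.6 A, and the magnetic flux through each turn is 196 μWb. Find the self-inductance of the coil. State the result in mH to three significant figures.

L ≈ 10.0 mH

Self-inductance is defined by L = NΦ_B/I (flux linkage over current).
L = (747)(1.960×10^-4 Wb)/(14.6 A) = 1.003×10^-2 H.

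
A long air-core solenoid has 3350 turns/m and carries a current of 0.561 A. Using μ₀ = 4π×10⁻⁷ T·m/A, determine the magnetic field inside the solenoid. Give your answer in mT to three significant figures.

Inside a long solenoid, B = μ₀nI.
B = (4π×10⁻⁷)(3.350×10^3 m⁻¹)(0.561 A) = 2.362×10^-3 T.

B ≈ 2.36 mT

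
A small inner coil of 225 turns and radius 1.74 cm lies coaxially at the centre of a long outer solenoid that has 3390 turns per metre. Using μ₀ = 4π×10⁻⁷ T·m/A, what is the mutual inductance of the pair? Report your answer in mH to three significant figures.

The outer solenoid produces a uniform field B₁ = μ₀n₁I₁ across the inner coil,
so the flux linkage is N₂Φ = N₂B₁A₂ = μ₀n₁N₂A₂·I₁, giving M = μ₀n₁N₂A₂.
A₂ = πr² = π(1.740×10^-2 m)² = 9.511×10^-4 m².
M = (4π×10⁻⁷)(3390)(225)(9.511×10^-4) = 9.117×10^-4 H.

M ≈ 0.912 mH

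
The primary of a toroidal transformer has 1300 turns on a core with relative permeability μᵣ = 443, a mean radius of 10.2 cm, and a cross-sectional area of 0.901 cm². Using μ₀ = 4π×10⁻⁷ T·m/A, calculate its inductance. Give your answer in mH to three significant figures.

L ≈ 132 mH

For a thin toroid, L = μ₀μᵣN²A/(2πR).
L = (4π×10⁻⁷)(443)(1300)²(9.010×10^-5) / (2π×0.102 m) = 0.1323 H.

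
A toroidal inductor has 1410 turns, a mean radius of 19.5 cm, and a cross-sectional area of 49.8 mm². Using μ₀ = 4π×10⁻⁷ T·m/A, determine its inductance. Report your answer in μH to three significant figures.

For a thin toroid, L = μ₀N²A/(2πR).
L = (4π×10⁻⁷)(1410)²(4.980×10^-5) / (2π×0.195 m) = 1.015×10^-4 H.

L ≈ 102 μH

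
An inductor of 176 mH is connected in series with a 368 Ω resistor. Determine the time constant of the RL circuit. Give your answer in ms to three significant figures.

τ ≈ 0.478 ms

τ = L/R = (0.176 H)/(368 Ω) = 4.783×10^-4 s.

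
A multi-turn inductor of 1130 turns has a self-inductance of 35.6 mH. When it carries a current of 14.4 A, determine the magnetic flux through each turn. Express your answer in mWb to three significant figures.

Φ_B ≈ 0.454 mWb

From L = NΦ_B/I, the flux per turn is Φ_B = LI/N.
Φ_B = (3.560×10^-2 H)(14.4 A)/1130 = 4.537×10^-4 Wb.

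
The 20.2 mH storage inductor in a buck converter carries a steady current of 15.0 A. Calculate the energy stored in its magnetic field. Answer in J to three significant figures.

U ≈ 2.27 J

Stored magnetic energy: U = ½LI².
U = ½(2.020×10^-2 H)(15.0 A)² = 2.272 J.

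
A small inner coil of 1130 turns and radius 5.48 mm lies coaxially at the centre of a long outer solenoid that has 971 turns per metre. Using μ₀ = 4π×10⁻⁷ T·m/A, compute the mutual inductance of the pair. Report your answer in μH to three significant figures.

M ≈ 130 μH

The outer solenoid produces a uniform field B₁ = μ₀n₁I₁ across the inner coil,
so the flux linkage is N₂Φ = N₂B₁A₂ = μ₀n₁N₂A₂·I₁, giving M = μ₀n₁N₂A₂.
A₂ = πr² = π(5.480×10^-3 m)² = 9.434×10^-5 m².
M = (4π×10⁻⁷)(971)(1130)(9.434×10^-5) = 1.301×10^-4 H.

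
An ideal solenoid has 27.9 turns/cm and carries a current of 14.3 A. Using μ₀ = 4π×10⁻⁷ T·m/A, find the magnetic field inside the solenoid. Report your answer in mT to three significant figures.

B ≈ 50.1 mT

Inside a long solenoid, B = μ₀nI.
B = (4π×10⁻⁷)(2.790×10^3 m⁻¹)(14.3 A) = 5.014×10^-2 T.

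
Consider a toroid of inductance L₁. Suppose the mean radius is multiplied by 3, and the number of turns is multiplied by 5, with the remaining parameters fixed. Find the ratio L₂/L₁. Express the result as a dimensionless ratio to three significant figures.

L₂/L₁ = 8.33

For a toroid, L ∝ μᵣN²A/R.
L₂/L₁ = (3)^-1 × (5)^2 = 8.33.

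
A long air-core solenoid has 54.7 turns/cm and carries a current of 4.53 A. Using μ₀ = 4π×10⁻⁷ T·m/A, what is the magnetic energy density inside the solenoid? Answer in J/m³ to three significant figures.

B = μ₀nI = (4π×10⁻⁷)(5.470×10^3)(4.53) = 3.114×10^-2 T.
u = B²/(2μ₀) = (3.114×10^-2)²/(2×4π×10⁻⁷) = 385.8 J/m³.

u ≈ 386 J/m³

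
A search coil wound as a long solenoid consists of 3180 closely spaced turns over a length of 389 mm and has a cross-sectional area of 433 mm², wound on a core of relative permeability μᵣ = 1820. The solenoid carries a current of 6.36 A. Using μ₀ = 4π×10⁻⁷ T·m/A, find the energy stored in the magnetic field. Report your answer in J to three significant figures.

A = 433 mm² = 4.330×10^-4 m².
L = μ₀μᵣN²A/ℓ = (4π×10⁻⁷)(1820)(3180)²(4.330×10^-4)/(0.389) = 25.74 H.
U = ½LI² = ½(25.74)(6.36)² = 520.7 J.

U ≈ 521 J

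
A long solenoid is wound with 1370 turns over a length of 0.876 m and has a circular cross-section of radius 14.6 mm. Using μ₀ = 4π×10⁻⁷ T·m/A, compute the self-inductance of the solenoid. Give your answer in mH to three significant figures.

L ≈ 1.80 mH

A = πr² = π(1.460×10^-2 m)² = 6.697×10^-4 m².
For a long solenoid, L = μ₀N²A/ℓ.
L = (4π×10⁻⁷)(1370)²(6.697×10^-4)/(0.876 m) = 1.803×10^-3 H.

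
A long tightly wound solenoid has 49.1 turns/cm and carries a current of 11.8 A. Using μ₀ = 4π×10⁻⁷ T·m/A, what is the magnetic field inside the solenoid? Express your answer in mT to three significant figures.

B ≈ 72.8 mT

Inside a long solenoid, B = μ₀nI.
B = (4π×10⁻⁷)(4.910×10^3 m⁻¹)(11.8 A) = 7.281×10^-2 T.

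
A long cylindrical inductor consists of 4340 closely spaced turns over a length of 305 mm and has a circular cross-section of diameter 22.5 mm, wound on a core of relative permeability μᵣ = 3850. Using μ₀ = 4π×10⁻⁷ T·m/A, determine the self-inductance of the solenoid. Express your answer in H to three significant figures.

A = π(d/2)² = π(1.125×10^-2 m)² = 3.976×10^-4 m².
For a long solenoid, L = μ₀μᵣN²A/ℓ.
L = (4π×10⁻⁷)(3850)(4340)²(3.976×10^-4)/(0.305 m) = 118.8 H.

L ≈ 119 H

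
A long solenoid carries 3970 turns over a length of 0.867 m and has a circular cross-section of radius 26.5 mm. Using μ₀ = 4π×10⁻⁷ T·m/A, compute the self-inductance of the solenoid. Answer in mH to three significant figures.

A = πr² = π(2.650×10^-2 m)² = 2.206×10^-3 m².
For a long solenoid, L = μ₀N²A/ℓ.
L = (4π×10⁻⁷)(3970)²(2.206×10^-3)/(0.867 m) = 5.040×10^-2 H.

L ≈ 50.4 mH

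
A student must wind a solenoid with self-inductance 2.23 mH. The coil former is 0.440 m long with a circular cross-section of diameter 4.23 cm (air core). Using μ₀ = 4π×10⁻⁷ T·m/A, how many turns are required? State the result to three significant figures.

A = π(d/2)² = π(2.115×10^-2 m)² = 1.405×10^-3 m².
From L = μ₀N²A/ℓ, N = √(Lℓ / (μ₀A)).
N = √[(2.230×10^-3)(0.44) / ((4π×10⁻⁷)×1.405×10^-3)] = √(5.556×10^5) ≈ 745.4.

N ≈ 745 turns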